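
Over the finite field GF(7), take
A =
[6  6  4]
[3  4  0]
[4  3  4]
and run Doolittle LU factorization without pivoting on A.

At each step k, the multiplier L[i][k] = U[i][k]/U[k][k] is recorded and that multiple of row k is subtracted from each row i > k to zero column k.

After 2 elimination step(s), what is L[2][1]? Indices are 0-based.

[col 0] pivot 6
  R1 -= 4*R0 → (0, 1, 5)  (L[1][0] := 4)
  R2 -= 3*R0 → (0, 6, 6)  (L[2][0] := 3)
[col 1] pivot 1
  R2 -= 6*R1 → (0, 0, 4)  (L[2][1] := 6)

L[2][1] = 6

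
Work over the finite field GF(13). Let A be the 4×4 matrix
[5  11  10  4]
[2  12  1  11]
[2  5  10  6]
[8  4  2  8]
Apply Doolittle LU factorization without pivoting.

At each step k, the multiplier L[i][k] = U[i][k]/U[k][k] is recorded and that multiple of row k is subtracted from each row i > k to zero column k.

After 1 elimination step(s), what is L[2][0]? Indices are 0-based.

L[2][0] = 3

Step 1: pivot at (0,0) is 5.
  row1 ← row1 − (3)·row0  ⇒  L[1][0]=3, U row1=(0, 5, 10, 12)
  row2 ← row2 − (3)·row0  ⇒  L[2][0]=3, U row2=(0, 11, 6, 7)
  row3 ← row3 − (12)·row0  ⇒  L[3][0]=12, U row3=(0, 2, 12, 12)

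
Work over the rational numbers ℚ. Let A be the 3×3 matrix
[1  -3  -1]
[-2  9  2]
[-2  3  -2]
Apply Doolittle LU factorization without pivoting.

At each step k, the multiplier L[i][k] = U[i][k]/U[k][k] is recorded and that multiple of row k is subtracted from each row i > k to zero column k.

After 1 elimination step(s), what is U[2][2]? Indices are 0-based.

U[2][2] = -4

Step 1: pivot at (0,0) is 1.
  row1 ← row1 − (-2)·row0  ⇒  L[1][0]=-2, U row1=(0, 3, 0)
  row2 ← row2 − (-2)·row0  ⇒  L[2][0]=-2, U row2=(0, -3, -4)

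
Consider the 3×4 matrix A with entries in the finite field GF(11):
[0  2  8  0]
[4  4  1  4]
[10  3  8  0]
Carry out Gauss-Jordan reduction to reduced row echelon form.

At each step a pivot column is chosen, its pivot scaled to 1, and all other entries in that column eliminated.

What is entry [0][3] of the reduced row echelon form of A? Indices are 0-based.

M[0][3] = 3

pivot(0,0): swap R0↔R1
pivot(0,0)=4: scale R0 → (1, 1, 3, 1)
  clear (2,0): R2 −= (10)R0 → (0, 4, 0, 1)
pivot(1,1)=2: scale R1 → (0, 1, 4, 0)
  clear (0,1): R0 −= (1)R1 → (1, 0, 10, 1)
  clear (2,1): R2 −= (4)R1 → (0, 0, 6, 1)
pivot(2,2)=6: scale R2 → (0, 0, 1, 2)
  clear (0,2): R0 −= (10)R2 → (1, 0, 0, 3)
  clear (1,2): R1 −= (4)R2 → (0, 1, 0, 3)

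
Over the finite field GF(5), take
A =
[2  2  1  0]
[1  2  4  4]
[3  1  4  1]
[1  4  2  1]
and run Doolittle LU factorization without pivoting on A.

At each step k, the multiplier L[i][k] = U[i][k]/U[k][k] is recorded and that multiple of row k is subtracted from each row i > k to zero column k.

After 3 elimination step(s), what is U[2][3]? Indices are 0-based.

k=0: U[0][0]=2
  eliminate (1,0): mult=3, new row 1: (0, 1, 1, 4); set L[1][0]=3
  eliminate (2,0): mult=4, new row 2: (0, 3, 0, 1); set L[2][0]=4
  eliminate (3,0): mult=3, new row 3: (0, 3, 4, 1); set L[3][0]=3
k=1: U[1][1]=1
  eliminate (2,1): mult=3, new row 2: (0, 0, 2, 4); set L[2][1]=3
  eliminate (3,1): mult=3, new row 3: (0, 0, 1, 4); set L[3][1]=3
k=2: U[2][2]=2
  eliminate (3,2): mult=3, new row 3: (0, 0, 0, 2); set L[3][2]=3

U[2][3] = 4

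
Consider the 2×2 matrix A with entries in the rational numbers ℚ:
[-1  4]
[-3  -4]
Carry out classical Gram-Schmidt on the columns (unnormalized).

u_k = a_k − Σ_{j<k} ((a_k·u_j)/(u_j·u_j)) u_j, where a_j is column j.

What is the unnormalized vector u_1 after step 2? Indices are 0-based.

u_1 = (24/5, -8/5)

Step 1: u_0 = a_0 = (-1, -3).
Step 2: u_1 = a_1 − (4/5)·u_0 = (24/5, -8/5).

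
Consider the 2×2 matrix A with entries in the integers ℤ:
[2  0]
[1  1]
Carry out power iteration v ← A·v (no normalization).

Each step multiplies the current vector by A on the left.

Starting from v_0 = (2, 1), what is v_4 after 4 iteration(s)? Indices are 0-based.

v_0 = (2, 1).
v_1 = A·v_0 = (4, 3).
v_2 = A·v_1 = (8, 7).
v_3 = A·v_2 = (16, 15).
v_4 = A·v_3 = (32, 31).

v_4 = (32, 31)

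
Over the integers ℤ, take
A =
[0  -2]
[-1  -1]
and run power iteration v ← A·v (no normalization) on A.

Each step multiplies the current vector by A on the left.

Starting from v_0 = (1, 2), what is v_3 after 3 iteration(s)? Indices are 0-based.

v_3 = (-14, -13)

v_0 = (1, 2).
v_1 = A·v_0 = (-4, -3).
v_2 = A·v_1 = (6, 7).
v_3 = A·v_2 = (-14, -13).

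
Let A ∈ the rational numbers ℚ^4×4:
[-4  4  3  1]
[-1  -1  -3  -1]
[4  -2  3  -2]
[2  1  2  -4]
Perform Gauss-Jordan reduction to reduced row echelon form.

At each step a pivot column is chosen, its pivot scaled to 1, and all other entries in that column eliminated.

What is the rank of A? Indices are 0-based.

step 1: normalize row 0 (÷-4) = (1, -1, -3/4, -1/4)
  row 1: subtract -1×row0 = (0, -2, -15/4, -5/4)
  row 2: subtract 4×row0 = (0, 2, 6, -1)
  row 3: subtract 2×row0 = (0, 3, 7/2, -7/2)
step 2: normalize row 1 (÷-2) = (0, 1, 15/8, 5/8)
  row 0: subtract -1×row1 = (1, 0, 9/8, 3/8)
  row 2: subtract 2×row1 = (0, 0, 9/4, -9/4)
  row 3: subtract 3×row1 = (0, 0, -17/8, -43/8)
step 3: normalize row 2 (÷9/4) = (0, 0, 1, -1)
  row 0: subtract 9/8×row2 = (1, 0, 0, 3/2)
  row 1: subtract 15/8×row2 = (0, 1, 0, 5/2)
  row 3: subtract -17/8×row2 = (0, 0, 0, -15/2)
step 4: normalize row 3 (÷-15/2) = (0, 0, 0, 1)
  row 0: subtract 3/2×row3 = (1, 0, 0, 0)
  row 1: subtract 5/2×row3 = (0, 1, 0, 0)
  row 2: subtract -1×row3 = (0, 0, 1, 0)

rank = 4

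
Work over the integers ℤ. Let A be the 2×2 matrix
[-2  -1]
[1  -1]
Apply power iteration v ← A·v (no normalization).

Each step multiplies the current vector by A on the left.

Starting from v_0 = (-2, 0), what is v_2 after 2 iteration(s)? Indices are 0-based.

v_0 = (-2, 0).
v_1 = A·v_0 = (4, -2).
v_2 = A·v_1 = (-6, 6).

v_2 = (-6, 6)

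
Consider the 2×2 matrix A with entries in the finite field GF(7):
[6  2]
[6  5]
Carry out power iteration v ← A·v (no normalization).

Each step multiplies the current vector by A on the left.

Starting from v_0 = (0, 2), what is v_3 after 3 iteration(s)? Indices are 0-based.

v_3 = (6, 4)

v_0 = (0, 2).
v_1 = A·v_0 = (4, 3).
v_2 = A·v_1 = (2, 4).
v_3 = A·v_2 = (6, 4).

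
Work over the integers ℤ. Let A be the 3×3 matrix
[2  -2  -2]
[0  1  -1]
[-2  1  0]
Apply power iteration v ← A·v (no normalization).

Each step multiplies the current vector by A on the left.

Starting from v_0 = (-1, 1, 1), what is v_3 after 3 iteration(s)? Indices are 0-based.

v_3 = (-54, -15, 33)

v_0 = (-1, 1, 1).
v_1 = A·v_0 = (-6, 0, 3).
v_2 = A·v_1 = (-18, -3, 12).
v_3 = A·v_2 = (-54, -15, 33).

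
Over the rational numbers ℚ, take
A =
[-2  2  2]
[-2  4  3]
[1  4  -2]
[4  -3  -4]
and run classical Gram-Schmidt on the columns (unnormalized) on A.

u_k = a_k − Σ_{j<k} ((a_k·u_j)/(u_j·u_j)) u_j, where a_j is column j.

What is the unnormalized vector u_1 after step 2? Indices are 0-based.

Step 1: u_0 = a_0 = (-2, -2, 1, 4).
Step 2: u_1 = a_1 − (-4/5)·u_0 = (2/5, 12/5, 24/5, 1/5).

u_1 = (2/5, 12/5, 24/5, 1/5)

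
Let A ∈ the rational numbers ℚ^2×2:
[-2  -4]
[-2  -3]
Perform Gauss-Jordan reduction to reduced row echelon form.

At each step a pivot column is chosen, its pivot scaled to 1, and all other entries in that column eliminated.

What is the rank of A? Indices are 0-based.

rank = 2

pivot(0,0)=-2: scale R0 → (1, 2)
  clear (1,0): R1 −= (-2)R0 → (0, 1)
pivot(1,1)=1: scale R1 → (0, 1)
  clear (0,1): R0 −= (2)R1 → (1, 0)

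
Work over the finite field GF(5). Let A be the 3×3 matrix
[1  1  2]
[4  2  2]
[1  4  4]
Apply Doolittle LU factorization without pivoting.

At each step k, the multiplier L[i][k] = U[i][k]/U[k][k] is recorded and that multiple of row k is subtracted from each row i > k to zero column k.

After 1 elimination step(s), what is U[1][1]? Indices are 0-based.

[col 0] pivot 1
  R1 -= 4*R0 → (0, 3, 4)  (L[1][0] := 4)
  R2 -= 1*R0 → (0, 3, 2)  (L[2][0] := 1)

U[1][1] = 3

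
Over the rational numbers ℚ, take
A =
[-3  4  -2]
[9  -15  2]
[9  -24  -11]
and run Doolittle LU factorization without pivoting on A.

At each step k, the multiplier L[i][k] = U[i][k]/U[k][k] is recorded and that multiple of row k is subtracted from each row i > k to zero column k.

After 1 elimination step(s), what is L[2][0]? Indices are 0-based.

k=0: U[0][0]=-3
  eliminate (1,0): mult=-3, new row 1: (0, -3, -4); set L[1][0]=-3
  eliminate (2,0): mult=-3, new row 2: (0, -12, -17); set L[2][0]=-3

L[2][0] = -3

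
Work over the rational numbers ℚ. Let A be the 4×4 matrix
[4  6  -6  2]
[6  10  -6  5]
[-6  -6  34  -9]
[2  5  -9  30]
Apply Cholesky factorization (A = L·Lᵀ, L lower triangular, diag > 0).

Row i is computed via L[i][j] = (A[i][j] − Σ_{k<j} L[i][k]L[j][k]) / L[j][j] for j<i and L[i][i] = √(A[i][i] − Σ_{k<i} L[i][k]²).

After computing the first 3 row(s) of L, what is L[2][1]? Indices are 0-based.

Step 1: L[0][0] = √(4) = 2.
  L[1][0] = (6) / L[0][0] = 3.
Step 2: L[1][1] = √(1) = 1.
  L[2][0] = (-6) / L[0][0] = -3.
  L[2][1] = (3) / L[1][1] = 3.
Step 3: L[2][2] = √(16) = 4.

L[2][1] = 3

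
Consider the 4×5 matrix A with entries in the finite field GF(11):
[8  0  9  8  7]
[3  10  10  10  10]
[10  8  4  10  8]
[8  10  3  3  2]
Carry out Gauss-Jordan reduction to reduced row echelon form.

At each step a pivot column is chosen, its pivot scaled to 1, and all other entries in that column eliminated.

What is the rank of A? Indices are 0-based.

rank = 4

pivot(0,0)=8: scale R0 → (1, 0, 8, 1, 5)
  clear (1,0): R1 −= (3)R0 → (0, 10, 8, 7, 6)
  clear (2,0): R2 −= (10)R0 → (0, 8, 1, 0, 2)
  clear (3,0): R3 −= (8)R0 → (0, 10, 5, 6, 6)
pivot(1,1)=10: scale R1 → (0, 1, 3, 4, 5)
  clear (2,1): R2 −= (8)R1 → (0, 0, 10, 1, 6)
  clear (3,1): R3 −= (10)R1 → (0, 0, 8, 10, 0)
pivot(2,2)=10: scale R2 → (0, 0, 1, 10, 5)
  clear (0,2): R0 −= (8)R2 → (1, 0, 0, 9, 9)
  clear (1,2): R1 −= (3)R2 → (0, 1, 0, 7, 1)
  clear (3,2): R3 −= (8)R2 → (0, 0, 0, 7, 4)
pivot(3,3)=7: scale R3 → (0, 0, 0, 1, 10)
  clear (0,3): R0 −= (9)R3 → (1, 0, 0, 0, 7)
  clear (1,3): R1 −= (7)R3 → (0, 1, 0, 0, 8)
  clear (2,3): R2 −= (10)R3 → (0, 0, 1, 0, 4)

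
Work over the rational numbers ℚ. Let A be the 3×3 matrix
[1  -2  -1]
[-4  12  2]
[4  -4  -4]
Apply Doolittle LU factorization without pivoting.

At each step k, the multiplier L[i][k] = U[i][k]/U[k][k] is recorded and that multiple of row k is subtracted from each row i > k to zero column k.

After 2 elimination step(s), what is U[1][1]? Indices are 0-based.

Step 1: pivot at (0,0) is 1.
  row1 ← row1 − (-4)·row0  ⇒  L[1][0]=-4, U row1=(0, 4, -2)
  row2 ← row2 − (4)·row0  ⇒  L[2][0]=4, U row2=(0, 4, 0)
Step 2: pivot at (1,1) is 4.
  row2 ← row2 − (1)·row1  ⇒  L[2][1]=1, U row2=(0, 0, 2)

U[1][1] = 4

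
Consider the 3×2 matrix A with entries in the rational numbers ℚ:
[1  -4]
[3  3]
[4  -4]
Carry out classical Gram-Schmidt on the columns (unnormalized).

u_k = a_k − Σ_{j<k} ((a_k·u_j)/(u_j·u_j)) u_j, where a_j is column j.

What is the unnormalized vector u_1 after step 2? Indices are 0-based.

Step 1: u_0 = a_0 = (1, 3, 4).
Step 2: u_1 = a_1 − (-11/26)·u_0 = (-93/26, 111/26, -30/13).

u_1 = (-93/26, 111/26, -30/13)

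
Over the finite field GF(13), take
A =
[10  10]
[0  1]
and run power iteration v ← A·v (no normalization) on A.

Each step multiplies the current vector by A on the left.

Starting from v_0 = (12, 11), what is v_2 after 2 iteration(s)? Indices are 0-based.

v_2 = (5, 11)

v_0 = (12, 11).
v_1 = A·v_0 = (9, 11).
v_2 = A·v_1 = (5, 11).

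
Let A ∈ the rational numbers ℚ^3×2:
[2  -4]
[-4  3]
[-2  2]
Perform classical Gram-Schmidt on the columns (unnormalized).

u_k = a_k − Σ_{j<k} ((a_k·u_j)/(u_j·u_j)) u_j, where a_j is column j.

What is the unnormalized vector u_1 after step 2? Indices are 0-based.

u_1 = (-2, -1, 0)

Step 1: u_0 = a_0 = (2, -4, -2).
Step 2: u_1 = a_1 − (-1)·u_0 = (-2, -1, 0).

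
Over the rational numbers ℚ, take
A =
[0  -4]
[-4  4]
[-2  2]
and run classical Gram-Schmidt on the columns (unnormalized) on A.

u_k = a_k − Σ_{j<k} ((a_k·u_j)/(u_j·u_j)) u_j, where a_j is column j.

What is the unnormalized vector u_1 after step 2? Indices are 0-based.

Step 1: u_0 = a_0 = (0, -4, -2).
Step 2: u_1 = a_1 − (-1)·u_0 = (-4, 0, 0).

u_1 = (-4, 0, 0)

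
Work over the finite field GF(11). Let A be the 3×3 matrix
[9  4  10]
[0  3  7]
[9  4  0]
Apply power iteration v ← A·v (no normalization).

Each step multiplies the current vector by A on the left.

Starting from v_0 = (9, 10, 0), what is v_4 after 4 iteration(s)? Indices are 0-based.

v_4 = (8, 1, 7)

v_0 = (9, 10, 0).
v_1 = A·v_0 = (0, 8, 0).
v_2 = A·v_1 = (10, 2, 10).
v_3 = A·v_2 = (0, 10, 10).
v_4 = A·v_3 = (8, 1, 7).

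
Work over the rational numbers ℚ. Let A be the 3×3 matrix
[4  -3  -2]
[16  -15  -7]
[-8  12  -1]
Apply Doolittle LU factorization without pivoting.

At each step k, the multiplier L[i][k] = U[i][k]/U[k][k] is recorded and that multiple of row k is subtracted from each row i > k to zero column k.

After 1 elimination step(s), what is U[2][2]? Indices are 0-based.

k=0: U[0][0]=4
  eliminate (1,0): mult=4, new row 1: (0, -3, 1); set L[1][0]=4
  eliminate (2,0): mult=-2, new row 2: (0, 6, -5); set L[2][0]=-2

U[2][2] = -5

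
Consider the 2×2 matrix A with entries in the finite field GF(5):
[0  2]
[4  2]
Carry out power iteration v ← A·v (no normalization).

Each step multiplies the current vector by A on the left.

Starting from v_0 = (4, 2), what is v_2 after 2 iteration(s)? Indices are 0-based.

v_0 = (4, 2).
v_1 = A·v_0 = (4, 0).
v_2 = A·v_1 = (0, 1).

v_2 = (0, 1)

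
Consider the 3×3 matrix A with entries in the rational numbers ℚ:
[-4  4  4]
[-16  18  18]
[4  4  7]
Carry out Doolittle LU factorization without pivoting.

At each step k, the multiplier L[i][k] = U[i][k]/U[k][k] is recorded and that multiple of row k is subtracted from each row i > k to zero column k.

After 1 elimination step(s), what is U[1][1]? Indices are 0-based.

U[1][1] = 2

k=0: U[0][0]=-4
  eliminate (1,0): mult=4, new row 1: (0, 2, 2); set L[1][0]=4
  eliminate (2,0): mult=-1, new row 2: (0, 8, 11); set L[2][0]=-1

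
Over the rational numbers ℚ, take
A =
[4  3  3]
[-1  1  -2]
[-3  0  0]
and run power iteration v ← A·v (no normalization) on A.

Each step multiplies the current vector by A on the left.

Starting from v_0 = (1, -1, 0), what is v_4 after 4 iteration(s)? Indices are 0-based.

v_4 = (-17, -2, 132)

v_0 = (1, -1, 0).
v_1 = A·v_0 = (1, -2, -3).
v_2 = A·v_1 = (-11, 3, -3).
v_3 = A·v_2 = (-44, 20, 33).
v_4 = A·v_3 = (-17, -2, 132).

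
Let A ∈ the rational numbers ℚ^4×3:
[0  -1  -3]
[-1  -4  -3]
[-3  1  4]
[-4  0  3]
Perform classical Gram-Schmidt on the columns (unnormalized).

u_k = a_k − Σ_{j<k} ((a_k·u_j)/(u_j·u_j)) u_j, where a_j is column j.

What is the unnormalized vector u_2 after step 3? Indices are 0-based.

u_2 = (-886/467, 262/467, 162/467, -187/467)

Step 1: u_0 = a_0 = (0, -1, -3, -4).
Step 2: u_1 = a_1 − (1/26)·u_0 = (-1, -103/26, 29/26, 2/13).
Step 3: u_2 = a_2 − (-21/26)·u_0 − (515/467)·u_1 = (-886/467, 262/467, 162/467, -187/467).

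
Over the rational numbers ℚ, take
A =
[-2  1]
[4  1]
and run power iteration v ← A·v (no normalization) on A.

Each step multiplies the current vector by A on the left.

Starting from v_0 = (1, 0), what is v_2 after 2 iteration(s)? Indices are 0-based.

v_2 = (8, -4)

v_0 = (1, 0).
v_1 = A·v_0 = (-2, 4).
v_2 = A·v_1 = (8, -4).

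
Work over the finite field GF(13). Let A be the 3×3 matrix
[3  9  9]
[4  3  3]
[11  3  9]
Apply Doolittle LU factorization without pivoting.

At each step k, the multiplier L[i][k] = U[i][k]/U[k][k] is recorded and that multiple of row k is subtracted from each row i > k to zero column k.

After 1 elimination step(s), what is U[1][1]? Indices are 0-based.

U[1][1] = 4

k=0: U[0][0]=3
  eliminate (1,0): mult=10, new row 1: (0, 4, 4); set L[1][0]=10
  eliminate (2,0): mult=8, new row 2: (0, 9, 2); set L[2][0]=8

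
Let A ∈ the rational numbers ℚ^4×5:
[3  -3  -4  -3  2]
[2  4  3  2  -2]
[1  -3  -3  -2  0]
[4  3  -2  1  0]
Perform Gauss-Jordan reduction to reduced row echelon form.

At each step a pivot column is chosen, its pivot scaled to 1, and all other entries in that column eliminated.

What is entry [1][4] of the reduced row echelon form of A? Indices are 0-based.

M[1][4] = 24/7

step 1: normalize row 0 (÷3) = (1, -1, -4/3, -1, 2/3)
  row 1: subtract 2×row0 = (0, 6, 17/3, 4, -10/3)
  row 2: subtract 1×row0 = (0, -2, -5/3, -1, -2/3)
  row 3: subtract 4×row0 = (0, 7, 10/3, 5, -8/3)
step 2: normalize row 1 (÷6) = (0, 1, 17/18, 2/3, -5/9)
  row 0: subtract -1×row1 = (1, 0, -7/18, -1/3, 1/9)
  row 2: subtract -2×row1 = (0, 0, 2/9, 1/3, -16/9)
  row 3: subtract 7×row1 = (0, 0, -59/18, 1/3, 11/9)
step 3: normalize row 2 (÷2/9) = (0, 0, 1, 3/2, -8)
  row 0: subtract -7/18×row2 = (1, 0, 0, 1/4, -3)
  row 1: subtract 17/18×row2 = (0, 1, 0, -3/4, 7)
  row 3: subtract -59/18×row2 = (0, 0, 0, 21/4, -25)
step 4: normalize row 3 (÷21/4) = (0, 0, 0, 1, -100/21)
  row 0: subtract 1/4×row3 = (1, 0, 0, 0, -38/21)
  row 1: subtract -3/4×row3 = (0, 1, 0, 0, 24/7)
  row 2: subtract 3/2×row3 = (0, 0, 1, 0, -6/7)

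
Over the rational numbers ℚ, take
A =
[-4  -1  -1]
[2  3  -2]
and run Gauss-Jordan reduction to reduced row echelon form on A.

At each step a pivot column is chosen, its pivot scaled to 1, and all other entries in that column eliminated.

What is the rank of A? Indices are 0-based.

step 1: normalize row 0 (÷-4) = (1, 1/4, 1/4)
  row 1: subtract 2×row0 = (0, 5/2, -5/2)
step 2: normalize row 1 (÷5/2) = (0, 1, -1)
  row 0: subtract 1/4×row1 = (1, 0, 1/2)

rank = 2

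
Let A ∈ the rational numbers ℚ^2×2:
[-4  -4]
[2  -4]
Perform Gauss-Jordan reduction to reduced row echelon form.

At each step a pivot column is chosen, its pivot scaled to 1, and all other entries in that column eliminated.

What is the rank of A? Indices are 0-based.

step 1: normalize row 0 (÷-4) = (1, 1)
  row 1: subtract 2×row0 = (0, -6)
step 2: normalize row 1 (÷-6) = (0, 1)
  row 0: subtract 1×row1 = (1, 0)

rank = 2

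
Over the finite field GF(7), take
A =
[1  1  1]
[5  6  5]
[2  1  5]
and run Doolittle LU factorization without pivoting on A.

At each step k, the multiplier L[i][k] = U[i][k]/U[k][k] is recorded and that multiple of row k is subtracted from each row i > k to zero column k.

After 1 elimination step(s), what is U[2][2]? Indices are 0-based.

U[2][2] = 3

k=0: U[0][0]=1
  eliminate (1,0): mult=5, new row 1: (0, 1, 0); set L[1][0]=5
  eliminate (2,0): mult=2, new row 2: (0, 6, 3); set L[2][0]=2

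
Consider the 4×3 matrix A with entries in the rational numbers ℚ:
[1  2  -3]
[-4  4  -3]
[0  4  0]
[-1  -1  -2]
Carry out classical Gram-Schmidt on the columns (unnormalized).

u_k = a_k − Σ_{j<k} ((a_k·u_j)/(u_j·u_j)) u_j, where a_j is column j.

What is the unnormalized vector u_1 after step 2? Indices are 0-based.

u_1 = (49/18, 10/9, 4, -31/18)

Step 1: u_0 = a_0 = (1, -4, 0, -1).
Step 2: u_1 = a_1 − (-13/18)·u_0 = (49/18, 10/9, 4, -31/18).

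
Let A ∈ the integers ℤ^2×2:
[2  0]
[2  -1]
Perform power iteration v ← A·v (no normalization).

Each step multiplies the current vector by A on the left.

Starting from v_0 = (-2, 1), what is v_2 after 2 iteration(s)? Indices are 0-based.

v_0 = (-2, 1).
v_1 = A·v_0 = (-4, -5).
v_2 = A·v_1 = (-8, -3).

v_2 = (-8, -3)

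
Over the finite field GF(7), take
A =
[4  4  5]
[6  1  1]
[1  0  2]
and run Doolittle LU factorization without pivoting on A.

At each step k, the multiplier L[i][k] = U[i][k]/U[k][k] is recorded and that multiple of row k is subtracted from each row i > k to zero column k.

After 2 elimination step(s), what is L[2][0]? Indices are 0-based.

[col 0] pivot 4
  R1 -= 5*R0 → (0, 2, 4)  (L[1][0] := 5)
  R2 -= 2*R0 → (0, 6, 6)  (L[2][0] := 2)
[col 1] pivot 2
  R2 -= 3*R1 → (0, 0, 1)  (L[2][1] := 3)

L[2][0] = 2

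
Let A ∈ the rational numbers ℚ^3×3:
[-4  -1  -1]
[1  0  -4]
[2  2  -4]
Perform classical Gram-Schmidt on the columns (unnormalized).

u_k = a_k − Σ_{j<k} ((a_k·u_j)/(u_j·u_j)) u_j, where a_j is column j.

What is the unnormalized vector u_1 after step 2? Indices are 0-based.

Step 1: u_0 = a_0 = (-4, 1, 2).
Step 2: u_1 = a_1 − (8/21)·u_0 = (11/21, -8/21, 26/21).

u_1 = (11/21, -8/21, 26/21)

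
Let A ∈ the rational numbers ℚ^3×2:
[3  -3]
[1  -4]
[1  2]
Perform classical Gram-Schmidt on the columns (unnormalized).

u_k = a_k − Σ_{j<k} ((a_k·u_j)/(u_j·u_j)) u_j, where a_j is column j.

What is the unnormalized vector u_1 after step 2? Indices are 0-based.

u_1 = (0, -3, 3)

Step 1: u_0 = a_0 = (3, 1, 1).
Step 2: u_1 = a_1 − (-1)·u_0 = (0, -3, 3).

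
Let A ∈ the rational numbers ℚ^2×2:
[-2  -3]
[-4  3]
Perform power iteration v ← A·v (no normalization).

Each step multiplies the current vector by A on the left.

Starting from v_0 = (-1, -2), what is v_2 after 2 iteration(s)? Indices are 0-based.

v_0 = (-1, -2).
v_1 = A·v_0 = (8, -2).
v_2 = A·v_1 = (-10, -38).

v_2 = (-10, -38)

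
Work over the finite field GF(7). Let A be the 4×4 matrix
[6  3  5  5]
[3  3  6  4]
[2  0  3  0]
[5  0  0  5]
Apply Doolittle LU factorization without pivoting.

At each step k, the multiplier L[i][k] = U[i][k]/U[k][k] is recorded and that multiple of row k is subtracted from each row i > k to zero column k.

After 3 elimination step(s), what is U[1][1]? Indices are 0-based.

U[1][1] = 5

Step 1: pivot at (0,0) is 6.
  row1 ← row1 − (4)·row0  ⇒  L[1][0]=4, U row1=(0, 5, 0, 5)
  row2 ← row2 − (5)·row0  ⇒  L[2][0]=5, U row2=(0, 6, 6, 3)
  row3 ← row3 − (2)·row0  ⇒  L[3][0]=2, U row3=(0, 1, 4, 2)
Step 2: pivot at (1,1) is 5.
  row2 ← row2 − (4)·row1  ⇒  L[2][1]=4, U row2=(0, 0, 6, 4)
  row3 ← row3 − (3)·row1  ⇒  L[3][1]=3, U row3=(0, 0, 4, 1)
Step 3: pivot at (2,2) is 6.
  row3 ← row3 − (3)·row2  ⇒  L[3][2]=3, U row3=(0, 0, 0, 3)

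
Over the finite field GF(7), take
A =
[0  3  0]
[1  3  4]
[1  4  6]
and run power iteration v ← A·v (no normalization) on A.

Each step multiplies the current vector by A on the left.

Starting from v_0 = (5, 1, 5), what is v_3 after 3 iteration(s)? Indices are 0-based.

v_3 = (1, 4, 0)

v_0 = (5, 1, 5).
v_1 = A·v_0 = (3, 0, 4).
v_2 = A·v_1 = (0, 5, 6).
v_3 = A·v_2 = (1, 4, 0).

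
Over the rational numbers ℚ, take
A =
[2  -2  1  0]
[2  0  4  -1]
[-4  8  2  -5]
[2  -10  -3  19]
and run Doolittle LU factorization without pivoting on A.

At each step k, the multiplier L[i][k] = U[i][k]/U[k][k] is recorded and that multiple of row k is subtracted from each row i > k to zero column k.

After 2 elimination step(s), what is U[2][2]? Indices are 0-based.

Step 1: pivot at (0,0) is 2.
  row1 ← row1 − (1)·row0  ⇒  L[1][0]=1, U row1=(0, 2, 3, -1)
  row2 ← row2 − (-2)·row0  ⇒  L[2][0]=-2, U row2=(0, 4, 4, -5)
  row3 ← row3 − (1)·row0  ⇒  L[3][0]=1, U row3=(0, -8, -4, 19)
Step 2: pivot at (1,1) is 2.
  row2 ← row2 − (2)·row1  ⇒  L[2][1]=2, U row2=(0, 0, -2, -3)
  row3 ← row3 − (-4)·row1  ⇒  L[3][1]=-4, U row3=(0, 0, 8, 15)

U[2][2] = -2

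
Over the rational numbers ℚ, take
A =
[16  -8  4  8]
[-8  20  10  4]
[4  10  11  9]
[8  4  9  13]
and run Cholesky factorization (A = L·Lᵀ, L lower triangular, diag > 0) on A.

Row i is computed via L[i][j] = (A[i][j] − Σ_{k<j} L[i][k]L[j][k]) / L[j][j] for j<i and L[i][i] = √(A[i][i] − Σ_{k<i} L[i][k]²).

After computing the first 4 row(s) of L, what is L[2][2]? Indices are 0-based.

Step 1: L[0][0] = √(16) = 4.
  L[1][0] = (-8) / L[0][0] = -2.
Step 2: L[1][1] = √(16) = 4.
  L[2][0] = (4) / L[0][0] = 1.
  L[2][1] = (12) / L[1][1] = 3.
Step 3: L[2][2] = √(1) = 1.
  L[3][0] = (8) / L[0][0] = 2.
  L[3][1] = (8) / L[1][1] = 2.
  L[3][2] = (1) / L[2][2] = 1.
Step 4: L[3][3] = √(4) = 2.

L[2][2] = 1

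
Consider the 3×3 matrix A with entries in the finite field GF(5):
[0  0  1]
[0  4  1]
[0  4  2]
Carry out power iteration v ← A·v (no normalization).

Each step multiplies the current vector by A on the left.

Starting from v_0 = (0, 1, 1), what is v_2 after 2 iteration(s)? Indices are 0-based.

v_0 = (0, 1, 1).
v_1 = A·v_0 = (1, 0, 1).
v_2 = A·v_1 = (1, 1, 2).

v_2 = (1, 1, 2)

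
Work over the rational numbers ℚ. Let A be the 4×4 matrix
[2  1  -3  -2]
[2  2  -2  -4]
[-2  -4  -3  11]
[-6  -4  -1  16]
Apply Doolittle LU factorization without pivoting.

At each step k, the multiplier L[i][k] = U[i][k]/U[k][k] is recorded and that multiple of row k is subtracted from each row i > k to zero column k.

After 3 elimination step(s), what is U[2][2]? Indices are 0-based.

Step 1: pivot at (0,0) is 2.
  row1 ← row1 − (1)·row0  ⇒  L[1][0]=1, U row1=(0, 1, 1, -2)
  row2 ← row2 − (-1)·row0  ⇒  L[2][0]=-1, U row2=(0, -3, -6, 9)
  row3 ← row3 − (-3)·row0  ⇒  L[3][0]=-3, U row3=(0, -1, -10, 10)
Step 2: pivot at (1,1) is 1.
  row2 ← row2 − (-3)·row1  ⇒  L[2][1]=-3, U row2=(0, 0, -3, 3)
  row3 ← row3 − (-1)·row1  ⇒  L[3][1]=-1, U row3=(0, 0, -9, 8)
Step 3: pivot at (2,2) is -3.
  row3 ← row3 − (3)·row2  ⇒  L[3][2]=3, U row3=(0, 0, 0, -1)

U[2][2] = -3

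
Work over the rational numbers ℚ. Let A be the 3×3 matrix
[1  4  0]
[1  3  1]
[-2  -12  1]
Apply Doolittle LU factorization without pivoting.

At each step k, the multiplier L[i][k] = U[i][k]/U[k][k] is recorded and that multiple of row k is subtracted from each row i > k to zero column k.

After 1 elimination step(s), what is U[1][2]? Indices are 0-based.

U[1][2] = 1

[col 0] pivot 1
  R1 -= 1*R0 → (0, -1, 1)  (L[1][0] := 1)
  R2 -= -2*R0 → (0, -4, 1)  (L[2][0] := -2)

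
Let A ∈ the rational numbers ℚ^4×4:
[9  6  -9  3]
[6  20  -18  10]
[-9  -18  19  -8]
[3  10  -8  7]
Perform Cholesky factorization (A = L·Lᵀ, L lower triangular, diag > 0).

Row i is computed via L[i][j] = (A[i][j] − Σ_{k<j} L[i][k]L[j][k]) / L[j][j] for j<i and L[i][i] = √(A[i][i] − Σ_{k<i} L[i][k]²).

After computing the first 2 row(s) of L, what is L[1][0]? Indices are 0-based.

L[1][0] = 2

Step 1: L[0][0] = √(9) = 3.
  L[1][0] = (6) / L[0][0] = 2.
Step 2: L[1][1] = √(16) = 4.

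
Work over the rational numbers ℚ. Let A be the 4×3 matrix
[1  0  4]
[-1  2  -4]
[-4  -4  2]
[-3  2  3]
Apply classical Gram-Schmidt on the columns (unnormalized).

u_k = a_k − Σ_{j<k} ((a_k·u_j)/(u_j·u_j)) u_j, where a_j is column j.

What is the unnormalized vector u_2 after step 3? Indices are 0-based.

u_2 = (309/73, -519/146, -21/73, 435/146)

Step 1: u_0 = a_0 = (1, -1, -4, -3).
Step 2: u_1 = a_1 − (8/27)·u_0 = (-8/27, 62/27, -76/27, 26/9).
Step 3: u_2 = a_2 − (-1/3)·u_0 − (-99/292)·u_1 = (309/73, -519/146, -21/73, 435/146).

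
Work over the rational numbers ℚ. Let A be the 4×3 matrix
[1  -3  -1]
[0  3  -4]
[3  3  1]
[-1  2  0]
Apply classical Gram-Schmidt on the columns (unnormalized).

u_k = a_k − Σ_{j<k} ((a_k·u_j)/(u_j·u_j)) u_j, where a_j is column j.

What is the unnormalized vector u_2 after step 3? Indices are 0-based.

Step 1: u_0 = a_0 = (1, 0, 3, -1).
Step 2: u_1 = a_1 − (4/11)·u_0 = (-37/11, 3, 21/11, 26/11).
Step 3: u_2 = a_2 − (2/11)·u_0 − (-74/325)·u_1 = (-633/325, -1078/325, 289/325, 18/25).

u_2 = (-633/325, -1078/325, 289/325, 18/25)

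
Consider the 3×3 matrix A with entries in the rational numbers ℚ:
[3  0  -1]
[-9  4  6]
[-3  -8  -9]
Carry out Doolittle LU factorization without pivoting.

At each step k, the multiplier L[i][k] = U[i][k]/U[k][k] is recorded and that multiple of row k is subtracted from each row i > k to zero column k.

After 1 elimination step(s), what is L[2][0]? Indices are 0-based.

k=0: U[0][0]=3
  eliminate (1,0): mult=-3, new row 1: (0, 4, 3); set L[1][0]=-3
  eliminate (2,0): mult=-1, new row 2: (0, -8, -10); set L[2][0]=-1

L[2][0] = -1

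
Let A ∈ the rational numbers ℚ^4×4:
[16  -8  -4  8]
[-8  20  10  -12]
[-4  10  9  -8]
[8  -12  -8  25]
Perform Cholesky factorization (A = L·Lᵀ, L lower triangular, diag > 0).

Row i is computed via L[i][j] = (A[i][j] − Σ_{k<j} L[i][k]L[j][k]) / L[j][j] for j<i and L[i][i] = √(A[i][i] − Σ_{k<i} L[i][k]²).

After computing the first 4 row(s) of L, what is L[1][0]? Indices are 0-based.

L[1][0] = -2

Step 1: L[0][0] = √(16) = 4.
  L[1][0] = (-8) / L[0][0] = -2.
Step 2: L[1][1] = √(16) = 4.
  L[2][0] = (-4) / L[0][0] = -1.
  L[2][1] = (8) / L[1][1] = 2.
Step 3: L[2][2] = √(4) = 2.
  L[3][0] = (8) / L[0][0] = 2.
  L[3][1] = (-8) / L[1][1] = -2.
  L[3][2] = (-2) / L[2][2] = -1.
Step 4: L[3][3] = √(16) = 4.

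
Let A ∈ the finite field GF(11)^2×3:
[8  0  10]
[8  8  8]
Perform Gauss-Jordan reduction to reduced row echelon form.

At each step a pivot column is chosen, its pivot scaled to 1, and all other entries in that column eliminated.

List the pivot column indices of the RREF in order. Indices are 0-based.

[1] R0 /= 8  ⇒  (1, 0, 4)
     R1 -= 8·R0  ⇒  (0, 8, 9)
[2] R1 /= 8  ⇒  (0, 1, 8)

pivot columns: 0, 1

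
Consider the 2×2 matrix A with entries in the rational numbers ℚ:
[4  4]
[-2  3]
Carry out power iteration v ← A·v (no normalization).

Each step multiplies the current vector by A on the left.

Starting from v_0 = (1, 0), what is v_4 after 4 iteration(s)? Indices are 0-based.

v_0 = (1, 0).
v_1 = A·v_0 = (4, -2).
v_2 = A·v_1 = (8, -14).
v_3 = A·v_2 = (-24, -58).
v_4 = A·v_3 = (-328, -126).

v_4 = (-328, -126)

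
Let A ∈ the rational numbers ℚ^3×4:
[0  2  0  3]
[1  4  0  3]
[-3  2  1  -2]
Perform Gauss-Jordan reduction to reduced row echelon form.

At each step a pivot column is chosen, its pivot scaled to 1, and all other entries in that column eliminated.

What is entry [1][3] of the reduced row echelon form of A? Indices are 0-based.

[1] R0 <-> R1
[1] R0 /= 1  ⇒  (1, 4, 0, 3)
     R2 -= -3·R0  ⇒  (0, 14, 1, 7)
[2] R1 /= 2  ⇒  (0, 1, 0, 3/2)
     R0 -= 4·R1  ⇒  (1, 0, 0, -3)
     R2 -= 14·R1  ⇒  (0, 0, 1, -14)
[3] R2 /= 1  ⇒  (0, 0, 1, -14)

M[1][3] = 3/2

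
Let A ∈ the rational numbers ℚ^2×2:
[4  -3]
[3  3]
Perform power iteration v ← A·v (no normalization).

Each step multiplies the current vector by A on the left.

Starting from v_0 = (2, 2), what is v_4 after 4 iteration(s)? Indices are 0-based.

v_0 = (2, 2).
v_1 = A·v_0 = (2, 12).
v_2 = A·v_1 = (-28, 42).
v_3 = A·v_2 = (-238, 42).
v_4 = A·v_3 = (-1078, -588).

v_4 = (-1078, -588)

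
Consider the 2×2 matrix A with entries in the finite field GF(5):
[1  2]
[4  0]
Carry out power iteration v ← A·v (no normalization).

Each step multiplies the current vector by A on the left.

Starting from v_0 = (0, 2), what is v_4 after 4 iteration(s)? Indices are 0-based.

v_4 = (3, 4)

v_0 = (0, 2).
v_1 = A·v_0 = (4, 0).
v_2 = A·v_1 = (4, 1).
v_3 = A·v_2 = (1, 1).
v_4 = A·v_3 = (3, 4).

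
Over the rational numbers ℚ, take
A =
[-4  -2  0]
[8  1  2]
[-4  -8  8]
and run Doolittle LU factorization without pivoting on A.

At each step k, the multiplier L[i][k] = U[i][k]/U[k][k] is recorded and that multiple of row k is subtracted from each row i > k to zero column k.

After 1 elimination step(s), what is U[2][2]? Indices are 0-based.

Step 1: pivot at (0,0) is -4.
  row1 ← row1 − (-2)·row0  ⇒  L[1][0]=-2, U row1=(0, -3, 2)
  row2 ← row2 − (1)·row0  ⇒  L[2][0]=1, U row2=(0, -6, 8)

U[2][2] = 8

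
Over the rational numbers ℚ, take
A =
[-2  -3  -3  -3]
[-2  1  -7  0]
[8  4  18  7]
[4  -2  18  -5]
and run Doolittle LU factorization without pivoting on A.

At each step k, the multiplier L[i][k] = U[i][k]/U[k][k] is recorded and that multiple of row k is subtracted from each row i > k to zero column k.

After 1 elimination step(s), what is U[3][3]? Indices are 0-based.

U[3][3] = -11

k=0: U[0][0]=-2
  eliminate (1,0): mult=1, new row 1: (0, 4, -4, 3); set L[1][0]=1
  eliminate (2,0): mult=-4, new row 2: (0, -8, 6, -5); set L[2][0]=-4
  eliminate (3,0): mult=-2, new row 3: (0, -8, 12, -11); set L[3][0]=-2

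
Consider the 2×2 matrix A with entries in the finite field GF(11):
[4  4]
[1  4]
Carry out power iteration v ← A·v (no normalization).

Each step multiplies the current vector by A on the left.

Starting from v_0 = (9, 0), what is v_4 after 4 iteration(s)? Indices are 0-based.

v_4 = (8, 9)

v_0 = (9, 0).
v_1 = A·v_0 = (3, 9).
v_2 = A·v_1 = (4, 6).
v_3 = A·v_2 = (7, 6).
v_4 = A·v_3 = (8, 9).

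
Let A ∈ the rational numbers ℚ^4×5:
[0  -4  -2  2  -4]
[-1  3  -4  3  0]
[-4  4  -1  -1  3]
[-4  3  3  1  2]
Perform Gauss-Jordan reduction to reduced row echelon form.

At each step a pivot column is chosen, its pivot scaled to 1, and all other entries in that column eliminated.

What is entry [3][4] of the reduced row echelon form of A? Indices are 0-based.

pivot(0,0): swap R0↔R1
pivot(0,0)=-1: scale R0 → (1, -3, 4, -3, 0)
  clear (2,0): R2 −= (-4)R0 → (0, -8, 15, -13, 3)
  clear (3,0): R3 −= (-4)R0 → (0, -9, 19, -11, 2)
pivot(1,1)=-4: scale R1 → (0, 1, 1/2, -1/2, 1)
  clear (0,1): R0 −= (-3)R1 → (1, 0, 11/2, -9/2, 3)
  clear (2,1): R2 −= (-8)R1 → (0, 0, 19, -17, 11)
  clear (3,1): R3 −= (-9)R1 → (0, 0, 47/2, -31/2, 11)
pivot(2,2)=19: scale R2 → (0, 0, 1, -17/19, 11/19)
  clear (0,2): R0 −= (11/2)R2 → (1, 0, 0, 8/19, -7/38)
  clear (1,2): R1 −= (1/2)R2 → (0, 1, 0, -1/19, 27/38)
  clear (3,2): R3 −= (47/2)R2 → (0, 0, 0, 105/19, -99/38)
pivot(3,3)=105/19: scale R3 → (0, 0, 0, 1, -33/70)
  clear (0,3): R0 −= (8/19)R3 → (1, 0, 0, 0, 1/70)
  clear (1,3): R1 −= (-1/19)R3 → (0, 1, 0, 0, 24/35)
  clear (2,3): R2 −= (-17/19)R3 → (0, 0, 1, 0, 11/70)

M[3][4] = -33/70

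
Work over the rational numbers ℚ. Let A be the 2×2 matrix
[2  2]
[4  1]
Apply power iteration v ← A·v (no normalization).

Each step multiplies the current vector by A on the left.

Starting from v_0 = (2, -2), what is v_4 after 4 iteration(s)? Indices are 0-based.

v_4 = (180, 198)

v_0 = (2, -2).
v_1 = A·v_0 = (0, 6).
v_2 = A·v_1 = (12, 6).
v_3 = A·v_2 = (36, 54).
v_4 = A·v_3 = (180, 198).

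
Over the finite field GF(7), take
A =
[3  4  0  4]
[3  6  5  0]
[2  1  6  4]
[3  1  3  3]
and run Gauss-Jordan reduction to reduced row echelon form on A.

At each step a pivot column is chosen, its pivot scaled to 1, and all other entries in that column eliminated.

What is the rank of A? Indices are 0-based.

pivot(0,0)=3: scale R0 → (1, 6, 0, 6)
  clear (1,0): R1 −= (3)R0 → (0, 2, 5, 3)
  clear (2,0): R2 −= (2)R0 → (0, 3, 6, 6)
  clear (3,0): R3 −= (3)R0 → (0, 4, 3, 6)
pivot(1,1)=2: scale R1 → (0, 1, 6, 5)
  clear (0,1): R0 −= (6)R1 → (1, 0, 6, 4)
  clear (2,1): R2 −= (3)R1 → (0, 0, 2, 5)
  clear (3,1): R3 −= (4)R1 → (0, 0, 0, 0)
pivot(2,2)=2: scale R2 → (0, 0, 1, 6)
  clear (0,2): R0 −= (6)R2 → (1, 0, 0, 3)
  clear (1,2): R1 −= (6)R2 → (0, 1, 0, 4)
col 3: no nonzero at/below row 3; advance.

rank = 3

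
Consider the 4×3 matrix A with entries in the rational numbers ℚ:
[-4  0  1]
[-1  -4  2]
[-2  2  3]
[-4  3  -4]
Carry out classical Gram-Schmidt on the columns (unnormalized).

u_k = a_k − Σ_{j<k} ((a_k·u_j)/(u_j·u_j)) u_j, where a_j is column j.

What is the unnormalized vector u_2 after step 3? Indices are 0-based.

u_2 = (721/929, -74/929, 3623/929, -2514/929)

Step 1: u_0 = a_0 = (-4, -1, -2, -4).
Step 2: u_1 = a_1 − (-12/37)·u_0 = (-48/37, -160/37, 50/37, 63/37).
Step 3: u_2 = a_2 − (4/37)·u_0 − (-470/929)·u_1 = (721/929, -74/929, 3623/929, -2514/929).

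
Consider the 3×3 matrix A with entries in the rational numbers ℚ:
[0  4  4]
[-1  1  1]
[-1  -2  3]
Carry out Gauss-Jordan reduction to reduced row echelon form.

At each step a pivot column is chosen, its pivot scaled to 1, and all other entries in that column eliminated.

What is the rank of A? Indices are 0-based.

rank = 3

step 1: exchange rows 0,1
step 1: normalize row 0 (÷-1) = (1, -1, -1)
  row 2: subtract -1×row0 = (0, -3, 2)
step 2: normalize row 1 (÷4) = (0, 1, 1)
  row 0: subtract -1×row1 = (1, 0, 0)
  row 2: subtract -3×row1 = (0, 0, 5)
step 3: normalize row 2 (÷5) = (0, 0, 1)
  row 1: subtract 1×row2 = (0, 1, 0)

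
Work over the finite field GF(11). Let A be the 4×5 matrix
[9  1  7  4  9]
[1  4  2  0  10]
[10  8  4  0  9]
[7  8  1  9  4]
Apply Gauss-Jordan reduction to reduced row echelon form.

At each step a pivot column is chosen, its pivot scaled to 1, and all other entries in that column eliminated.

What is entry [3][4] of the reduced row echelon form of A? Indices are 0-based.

M[3][4] = 2

step 1: normalize row 0 (÷9) = (1, 5, 2, 9, 1)
  row 1: subtract 1×row0 = (0, 10, 0, 2, 9)
  row 2: subtract 10×row0 = (0, 2, 6, 9, 10)
  row 3: subtract 7×row0 = (0, 6, 9, 1, 8)
step 2: normalize row 1 (÷10) = (0, 1, 0, 9, 2)
  row 0: subtract 5×row1 = (1, 0, 2, 8, 2)
  row 2: subtract 2×row1 = (0, 0, 6, 2, 6)
  row 3: subtract 6×row1 = (0, 0, 9, 2, 7)
step 3: normalize row 2 (÷6) = (0, 0, 1, 4, 1)
  row 0: subtract 2×row2 = (1, 0, 0, 0, 0)
  row 3: subtract 9×row2 = (0, 0, 0, 10, 9)
step 4: normalize row 3 (÷10) = (0, 0, 0, 1, 2)
  row 1: subtract 9×row3 = (0, 1, 0, 0, 6)
  row 2: subtract 4×row3 = (0, 0, 1, 0, 4)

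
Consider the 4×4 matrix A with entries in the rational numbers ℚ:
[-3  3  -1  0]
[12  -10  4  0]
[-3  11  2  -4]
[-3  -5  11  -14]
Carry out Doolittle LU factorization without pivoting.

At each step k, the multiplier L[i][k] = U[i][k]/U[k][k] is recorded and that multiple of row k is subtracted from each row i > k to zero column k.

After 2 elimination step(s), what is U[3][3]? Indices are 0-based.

U[3][3] = -14

Step 1: pivot at (0,0) is -3.
  row1 ← row1 − (-4)·row0  ⇒  L[1][0]=-4, U row1=(0, 2, 0, 0)
  row2 ← row2 − (1)·row0  ⇒  L[2][0]=1, U row2=(0, 8, 3, -4)
  row3 ← row3 − (1)·row0  ⇒  L[3][0]=1, U row3=(0, -8, 12, -14)
Step 2: pivot at (1,1) is 2.
  row2 ← row2 − (4)·row1  ⇒  L[2][1]=4, U row2=(0, 0, 3, -4)
  row3 ← row3 − (-4)·row1  ⇒  L[3][1]=-4, U row3=(0, 0, 12, -14)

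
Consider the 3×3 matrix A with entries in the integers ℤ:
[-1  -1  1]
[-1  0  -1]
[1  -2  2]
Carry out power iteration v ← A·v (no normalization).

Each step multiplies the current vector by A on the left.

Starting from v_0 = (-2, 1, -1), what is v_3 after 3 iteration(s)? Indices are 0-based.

v_3 = (-15, 27, -57)

v_0 = (-2, 1, -1).
v_1 = A·v_0 = (0, 3, -6).
v_2 = A·v_1 = (-9, 6, -18).
v_3 = A·v_2 = (-15, 27, -57).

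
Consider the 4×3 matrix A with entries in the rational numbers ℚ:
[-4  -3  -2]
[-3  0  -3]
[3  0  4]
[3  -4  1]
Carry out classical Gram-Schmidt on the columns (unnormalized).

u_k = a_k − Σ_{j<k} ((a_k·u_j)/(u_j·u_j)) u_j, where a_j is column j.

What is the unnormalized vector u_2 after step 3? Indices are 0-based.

u_2 = (1308/1075, -33/43, 76/43, -981/1075)

Step 1: u_0 = a_0 = (-4, -3, 3, 3).
Step 2: u_1 = a_1 − (0)·u_0 = (-3, 0, 0, -4).
Step 3: u_2 = a_2 − (32/43)·u_0 − (2/25)·u_1 = (1308/1075, -33/43, 76/43, -981/1075).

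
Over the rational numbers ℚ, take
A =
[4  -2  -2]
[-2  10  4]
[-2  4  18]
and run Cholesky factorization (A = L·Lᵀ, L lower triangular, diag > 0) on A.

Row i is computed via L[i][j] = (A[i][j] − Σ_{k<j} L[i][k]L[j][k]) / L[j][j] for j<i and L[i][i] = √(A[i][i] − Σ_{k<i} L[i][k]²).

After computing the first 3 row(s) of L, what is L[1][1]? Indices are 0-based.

Step 1: L[0][0] = √(4) = 2.
  L[1][0] = (-2) / L[0][0] = -1.
Step 2: L[1][1] = √(9) = 3.
  L[2][0] = (-2) / L[0][0] = -1.
  L[2][1] = (3) / L[1][1] = 1.
Step 3: L[2][2] = √(16) = 4.

L[1][1] = 3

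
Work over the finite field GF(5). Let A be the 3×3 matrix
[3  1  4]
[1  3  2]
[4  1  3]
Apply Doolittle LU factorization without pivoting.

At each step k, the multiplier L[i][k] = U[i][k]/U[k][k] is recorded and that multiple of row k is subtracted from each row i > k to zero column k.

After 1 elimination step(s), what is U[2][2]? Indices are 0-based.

U[2][2] = 1

k=0: U[0][0]=3
  eliminate (1,0): mult=2, new row 1: (0, 1, 4); set L[1][0]=2
  eliminate (2,0): mult=3, new row 2: (0, 3, 1); set L[2][0]=3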